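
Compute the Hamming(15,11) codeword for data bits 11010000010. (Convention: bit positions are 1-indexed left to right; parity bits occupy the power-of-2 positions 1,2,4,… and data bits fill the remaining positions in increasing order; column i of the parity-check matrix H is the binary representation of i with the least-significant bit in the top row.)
Codeword c = d · G (mod 2), d = 11010000010:
  c[0] = d·G[:,0] = (11010000010)·(11011010101) mod 2 = 1+1+0+1+0+0+0+0+0+0+0 mod 2 = 1
  c[1] = d·G[:,1] = (11010000010)·(10110110011) mod 2 = 1+0+0+1+0+0+0+0+0+1+0 mod 2 = 1
  c[2] = d·G[:,2] = (11010000010)·(10000000000) mod 2 = 1+0+0+0+0+0+0+0+0+0+0 mod 2 = 1
  c[3] = d·G[:,3] = (11010000010)·(01110001111) mod 2 = 0+1+0+1+0+0+0+0+0+1+0 mod 2 = 1
  c[4] = d·G[:,4] = (11010000010)·(01000000000) mod 2 = 0+1+0+0+0+0+0+0+0+0+0 mod 2 = 1
  c[5] = d·G[:,5] = (11010000010)·(00100000000) mod 2 = 0+0+0+0+0+0+0+0+0+0+0 mod 2 = 0
  c[6] = d·G[:,6] = (11010000010)·(00010000000) mod 2 = 0+0+0+1+0+0+0+0+0+0+0 mod 2 = 1
  c[7] = d·G[:,7] = (11010000010)·(00001111111) mod 2 = 0+0+0+0+0+0+0+0+0+1+0 mod 2 = 1
  c[8] = d·G[:,8] = (11010000010)·(00001000000) mod 2 = 0+0+0+0+0+0+0+0+0+0+0 mod 2 = 0
  c[9] = d·G[:,9] = (11010000010)·(00000100000) mod 2 = 0+0+0+0+0+0+0+0+0+0+0 mod 2 = 0
  c[10] = d·G[:,10] = (11010000010)·(00000010000) mod 2 = 0+0+0+0+0+0+0+0+0+0+0 mod 2 = 0
  c[11] = d·G[:,11] = (11010000010)·(00000001000) mod 2 = 0+0+0+0+0+0+0+0+0+0+0 mod 2 = 0
  c[12] = d·G[:,12] = (11010000010)·(00000000100) mod 2 = 0+0+0+0+0+0+0+0+0+0+0 mod 2 = 0
  c[13] = d·G[:,13] = (11010000010)·(00000000010) mod 2 = 0+0+0+0+0+0+0+0+0+1+0 mod 2 = 1
  c[14] = d·G[:,14] = (11010000010)·(00000000001) mod 2 = 0+0+0+0+0+0+0+0+0+0+0 mod 2 = 0
Codeword = 111110110000010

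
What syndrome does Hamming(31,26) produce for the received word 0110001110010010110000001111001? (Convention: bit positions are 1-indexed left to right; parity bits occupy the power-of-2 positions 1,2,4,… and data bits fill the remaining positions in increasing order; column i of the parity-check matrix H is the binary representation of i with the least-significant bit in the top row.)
Syndrome s = H · r^T (mod 2), r = 0110001110010010110000001111001:
  s[0] = (1010101010101010101010101010101)·(0110001110010010110000001111001) mod 2 = 0+0+1+0+0+0+1+0+1+0+0+0+0+0+1+0+1+0+0+0+0+0+0+0+1+0+1+0+0+0+1 mod 2 = 0
  s[1] = (0110011001100110011001100110011)·(0110001110010010110000001111001) mod 2 = 0+1+1+0+0+0+1+0+0+0+0+0+0+0+1+0+0+1+0+0+0+0+0+0+0+1+1+0+0+0+1 mod 2 = 0
  s[2] = (0001111000011110000111100001111)·(0110001110010010110000001111001) mod 2 = 0+0+0+0+0+0+1+0+0+0+0+1+0+0+1+0+0+0+0+0+0+0+0+0+0+0+0+1+0+0+1 mod 2 = 1
  s[3] = (0000000111111110000000011111111)·(0110001110010010110000001111001) mod 2 = 0+0+0+0+0+0+0+1+1+0+0+1+0+0+1+0+0+0+0+0+0+0+0+0+1+1+1+1+0+0+1 mod 2 = 1
  s[4] = (0000000000000001111111111111111)·(0110001110010010110000001111001) mod 2 = 0+0+0+0+0+0+0+0+0+0+0+0+0+0+0+0+1+1+0+0+0+0+0+0+1+1+1+1+0+0+1 mod 2 = 1
Syndrome = 00111
Non-zero syndrome: error at position 28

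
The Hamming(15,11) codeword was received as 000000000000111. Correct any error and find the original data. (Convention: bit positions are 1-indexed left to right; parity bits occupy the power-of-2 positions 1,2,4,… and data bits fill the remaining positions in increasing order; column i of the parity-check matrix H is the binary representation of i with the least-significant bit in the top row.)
Syndrome s = H · r^T (mod 2), r = 000000000000111:
  s[0] = (101010101010101)·(000000000000111) mod 2 = 0+0+0+0+0+0+0+0+0+0+0+0+1+0+1 mod 2 = 0
  s[1] = (011001100110011)·(000000000000111) mod 2 = 0+0+0+0+0+0+0+0+0+0+0+0+0+1+1 mod 2 = 0
  s[2] = (000111100001111)·(000000000000111) mod 2 = 0+0+0+0+0+0+0+0+0+0+0+0+1+1+1 mod 2 = 1
  s[3] = (000000011111111)·(000000000000111) mod 2 = 0+0+0+0+0+0+0+0+0+0+0+0+1+1+1 mod 2 = 1
Syndrome = 0011
Column 12 of H equals this syndrome → error at bit 12 (1-indexed).
Flip bit 12: 000000000000111 → 000000000001111
Extract data bits at positions {3,5,6,7,9,10,11,12,13,14,15}: 00000001111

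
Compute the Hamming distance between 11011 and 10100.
XOR = 01111, count of 1s = 4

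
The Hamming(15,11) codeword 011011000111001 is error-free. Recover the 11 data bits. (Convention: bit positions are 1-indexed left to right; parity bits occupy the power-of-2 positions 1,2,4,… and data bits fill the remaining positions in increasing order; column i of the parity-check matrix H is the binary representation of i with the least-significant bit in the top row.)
Parity bits occupy power-of-2 positions; data bits are at positions {3,5,6,7,9,10,11,12,13,14,15} (1-indexed).
Extract: c[3]=1 c[5]=1 c[6]=1 c[7]=0 c[9]=0 c[10]=1 c[11]=1 c[12]=1 c[13]=0 c[14]=0 c[15]=1
Data = 11100111001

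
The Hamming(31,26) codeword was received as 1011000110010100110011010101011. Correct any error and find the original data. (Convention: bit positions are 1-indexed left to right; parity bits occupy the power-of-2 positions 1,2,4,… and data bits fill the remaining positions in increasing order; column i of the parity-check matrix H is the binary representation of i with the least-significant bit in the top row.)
Syndrome s = H · r^T (mod 2), r = 1011000110010100110011010101011:
  s[0] = (1010101010101010101010101010101)·(1011000110010100110011010101011) mod 2 = 1+0+1+0+0+0+0+0+1+0+0+0+0+0+0+0+1+0+0+0+1+0+0+0+0+0+0+0+0+0+1 mod 2 = 0
  s[1] = (0110011001100110011001100110011)·(1011000110010100110011010101011) mod 2 = 0+0+1+0+0+0+0+0+0+0+0+0+0+1+0+0+0+1+0+0+0+1+0+0+0+1+0+0+0+1+1 mod 2 = 1
  s[2] = (0001111000011110000111100001111)·(1011000110010100110011010101011) mod 2 = 0+0+0+1+0+0+0+0+0+0+0+1+0+1+0+0+0+0+0+0+1+1+0+0+0+0+0+1+0+1+1 mod 2 = 0
  s[3] = (0000000111111110000000011111111)·(1011000110010100110011010101011) mod 2 = 0+0+0+0+0+0+0+1+1+0+0+1+0+1+0+0+0+0+0+0+0+0+0+1+0+1+0+1+0+1+1 mod 2 = 1
  s[4] = (0000000000000001111111111111111)·(1011000110010100110011010101011) mod 2 = 0+0+0+0+0+0+0+0+0+0+0+0+0+0+0+0+1+1+0+0+1+1+0+1+0+1+0+1+0+1+1 mod 2 = 1
Syndrome = 01011
Column 26 of H equals this syndrome → error at bit 26 (1-indexed).
Flip bit 26: 1011000110010100110011010101011 → 1011000110010100110011010001011
Extract data bits at positions {3,5,6,7,9,10,11,12,13,14,15,17,18,19,20,21,22,23,24,25,26,27,28,29,30,31}: 10001001010110011010001011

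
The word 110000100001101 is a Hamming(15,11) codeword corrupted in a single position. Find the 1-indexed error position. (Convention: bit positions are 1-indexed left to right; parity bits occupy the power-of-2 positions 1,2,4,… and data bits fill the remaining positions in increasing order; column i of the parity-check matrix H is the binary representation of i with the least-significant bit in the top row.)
Syndrome s = H · r^T (mod 2), r = 110000100001101:
  s[0] = (101010101010101)·(110000100001101) mod 2 = 1+0+0+0+0+0+1+0+0+0+0+0+1+0+1 mod 2 = 0
  s[1] = (011001100110011)·(110000100001101) mod 2 = 0+1+0+0+0+0+1+0+0+0+0+0+0+0+1 mod 2 = 1
  s[2] = (000111100001111)·(110000100001101) mod 2 = 0+0+0+0+0+0+1+0+0+0+0+1+1+0+1 mod 2 = 0
  s[3] = (000000011111111)·(110000100001101) mod 2 = 0+0+0+0+0+0+0+0+0+0+0+1+1+0+1 mod 2 = 1
Syndrome = 0101
Column i of H is the binary representation of i, so the syndrome is the binary index of the flipped bit.
Read s = 0101 with s[0] as LSB: 0·2^0 + 1·2^1 + 0·2^2 + 1·2^3 = 10.
Error is at bit position 10.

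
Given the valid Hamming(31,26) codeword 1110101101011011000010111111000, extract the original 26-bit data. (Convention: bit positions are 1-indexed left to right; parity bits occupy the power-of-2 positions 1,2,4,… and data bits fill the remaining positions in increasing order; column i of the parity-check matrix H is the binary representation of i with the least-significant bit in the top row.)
Parity bits occupy power-of-2 positions; data bits are at positions {3,5,6,7,9,10,11,12,13,14,15,17,18,19,20,21,22,23,24,25,26,27,28,29,30,31} (1-indexed).
Extract: c[3]=1 c[5]=1 c[6]=0 c[7]=1 c[9]=0 c[10]=1 c[11]=0 c[12]=1 c[13]=1 c[14]=0 c[15]=1 c[17]=0 c[18]=0 c[19]=0 c[20]=0 c[21]=1 c[22]=0 c[23]=1 c[24]=1 c[25]=1 c[26]=1 c[27]=1 c[28]=1 c[29]=0 c[30]=0 c[31]=0
Data = 11010101101000010111111000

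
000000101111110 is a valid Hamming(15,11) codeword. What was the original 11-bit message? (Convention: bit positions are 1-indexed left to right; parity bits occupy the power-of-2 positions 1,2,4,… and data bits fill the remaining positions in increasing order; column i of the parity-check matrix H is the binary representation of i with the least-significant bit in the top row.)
Parity bits occupy power-of-2 positions; data bits are at positions {3,5,6,7,9,10,11,12,13,14,15} (1-indexed).
Extract: c[3]=0 c[5]=0 c[6]=0 c[7]=1 c[9]=1 c[10]=1 c[11]=1 c[12]=1 c[13]=1 c[14]=1 c[15]=0
Data = 00011111110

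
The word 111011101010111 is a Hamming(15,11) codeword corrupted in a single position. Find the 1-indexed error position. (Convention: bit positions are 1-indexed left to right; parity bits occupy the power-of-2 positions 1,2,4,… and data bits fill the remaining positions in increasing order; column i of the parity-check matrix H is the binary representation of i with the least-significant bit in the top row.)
Syndrome s = H · r^T (mod 2), r = 111011101010111:
  s[0] = (101010101010101)·(111011101010111) mod 2 = 1+0+1+0+1+0+1+0+1+0+1+0+1+0+1 mod 2 = 0
  s[1] = (011001100110011)·(111011101010111) mod 2 = 0+1+1+0+0+1+1+0+0+0+1+0+0+1+1 mod 2 = 1
  s[2] = (000111100001111)·(111011101010111) mod 2 = 0+0+0+0+1+1+1+0+0+0+0+0+1+1+1 mod 2 = 0
  s[3] = (000000011111111)·(111011101010111) mod 2 = 0+0+0+0+0+0+0+0+1+0+1+0+1+1+1 mod 2 = 1
Syndrome = 0101
Column i of H is the binary representation of i, so the syndrome is the binary index of the flipped bit.
Read s = 0101 with s[0] as LSB: 0·2^0 + 1·2^1 + 0·2^2 + 1·2^3 = 10.
Error is at bit position 10.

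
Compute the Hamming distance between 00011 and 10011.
XOR = 10000, count of 1s = 1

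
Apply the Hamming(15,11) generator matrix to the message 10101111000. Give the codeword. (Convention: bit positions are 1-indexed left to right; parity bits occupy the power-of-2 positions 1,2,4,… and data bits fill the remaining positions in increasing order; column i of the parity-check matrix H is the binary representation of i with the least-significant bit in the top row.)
Codeword c = d · G (mod 2), d = 10101111000:
  c[0] = d·G[:,0] = (10101111000)·(11011010101) mod 2 = 1+0+0+0+1+0+1+0+0+0+0 mod 2 = 1
  c[1] = d·G[:,1] = (10101111000)·(10110110011) mod 2 = 1+0+1+0+0+1+1+0+0+0+0 mod 2 = 0
  c[2] = d·G[:,2] = (10101111000)·(10000000000) mod 2 = 1+0+0+0+0+0+0+0+0+0+0 mod 2 = 1
  c[3] = d·G[:,3] = (10101111000)·(01110001111) mod 2 = 0+0+1+0+0+0+0+1+0+0+0 mod 2 = 0
  c[4] = d·G[:,4] = (10101111000)·(01000000000) mod 2 = 0+0+0+0+0+0+0+0+0+0+0 mod 2 = 0
  c[5] = d·G[:,5] = (10101111000)·(00100000000) mod 2 = 0+0+1+0+0+0+0+0+0+0+0 mod 2 = 1
  c[6] = d·G[:,6] = (10101111000)·(00010000000) mod 2 = 0+0+0+0+0+0+0+0+0+0+0 mod 2 = 0
  c[7] = d·G[:,7] = (10101111000)·(00001111111) mod 2 = 0+0+0+0+1+1+1+1+0+0+0 mod 2 = 0
  c[8] = d·G[:,8] = (10101111000)·(00001000000) mod 2 = 0+0+0+0+1+0+0+0+0+0+0 mod 2 = 1
  c[9] = d·G[:,9] = (10101111000)·(00000100000) mod 2 = 0+0+0+0+0+1+0+0+0+0+0 mod 2 = 1
  c[10] = d·G[:,10] = (10101111000)·(00000010000) mod 2 = 0+0+0+0+0+0+1+0+0+0+0 mod 2 = 1
  c[11] = d·G[:,11] = (10101111000)·(00000001000) mod 2 = 0+0+0+0+0+0+0+1+0+0+0 mod 2 = 1
  c[12] = d·G[:,12] = (10101111000)·(00000000100) mod 2 = 0+0+0+0+0+0+0+0+0+0+0 mod 2 = 0
  c[13] = d·G[:,13] = (10101111000)·(00000000010) mod 2 = 0+0+0+0+0+0+0+0+0+0+0 mod 2 = 0
  c[14] = d·G[:,14] = (10101111000)·(00000000001) mod 2 = 0+0+0+0+0+0+0+0+0+0+0 mod 2 = 0
Codeword = 101001001111000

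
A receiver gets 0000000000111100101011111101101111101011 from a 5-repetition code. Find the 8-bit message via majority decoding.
Split into 5-bit blocks and majority-vote each:
  block 1 = 00000: 0 ones, 5 zeros → 0
  block 2 = 00000: 0 ones, 5 zeros → 0
  block 3 = 11110: 4 ones, 1 zeros → 1
  block 4 = 01010: 2 ones, 3 zeros → 0
  block 5 = 11111: 5 ones, 0 zeros → 1
  block 6 = 10110: 3 ones, 2 zeros → 1
  block 7 = 11111: 5 ones, 0 zeros → 1
  block 8 = 01011: 3 ones, 2 zeros → 1
Decoded = 00101111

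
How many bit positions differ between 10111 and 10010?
XOR = 00101, count of 1s = 2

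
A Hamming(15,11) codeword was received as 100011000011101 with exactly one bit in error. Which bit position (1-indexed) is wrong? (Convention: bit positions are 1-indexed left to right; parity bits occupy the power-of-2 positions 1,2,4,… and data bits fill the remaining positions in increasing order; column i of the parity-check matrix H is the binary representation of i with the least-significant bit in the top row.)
Syndrome s = H · r^T (mod 2), r = 100011000011101:
  s[0] = (101010101010101)·(100011000011101) mod 2 = 1+0+0+0+1+0+0+0+0+0+1+0+1+0+1 mod 2 = 1
  s[1] = (011001100110011)·(100011000011101) mod 2 = 0+0+0+0+0+1+0+0+0+0+1+0+0+0+1 mod 2 = 1
  s[2] = (000111100001111)·(100011000011101) mod 2 = 0+0+0+0+1+1+0+0+0+0+0+1+1+0+1 mod 2 = 1
  s[3] = (000000011111111)·(100011000011101) mod 2 = 0+0+0+0+0+0+0+0+0+0+1+1+1+0+1 mod 2 = 0
Syndrome = 1110
Column i of H is the binary representation of i, so the syndrome is the binary index of the flipped bit.
Read s = 1110 with s[0] as LSB: 1·2^0 + 1·2^1 + 1·2^2 + 0·2^3 = 7.
Error is at bit position 7.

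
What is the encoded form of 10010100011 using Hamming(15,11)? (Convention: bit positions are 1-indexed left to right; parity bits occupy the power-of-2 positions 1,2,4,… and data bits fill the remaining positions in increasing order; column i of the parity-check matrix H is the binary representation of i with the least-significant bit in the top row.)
Codeword c = d · G (mod 2), d = 10010100011:
  c[0] = d·G[:,0] = (10010100011)·(11011010101) mod 2 = 1+0+0+1+0+0+0+0+0+0+1 mod 2 = 1
  c[1] = d·G[:,1] = (10010100011)·(10110110011) mod 2 = 1+0+0+1+0+1+0+0+0+1+1 mod 2 = 1
  c[2] = d·G[:,2] = (10010100011)·(10000000000) mod 2 = 1+0+0+0+0+0+0+0+0+0+0 mod 2 = 1
  c[3] = d·G[:,3] = (10010100011)·(01110001111) mod 2 = 0+0+0+1+0+0+0+0+0+1+1 mod 2 = 1
  c[4] = d·G[:,4] = (10010100011)·(01000000000) mod 2 = 0+0+0+0+0+0+0+0+0+0+0 mod 2 = 0
  c[5] = d·G[:,5] = (10010100011)·(00100000000) mod 2 = 0+0+0+0+0+0+0+0+0+0+0 mod 2 = 0
  c[6] = d·G[:,6] = (10010100011)·(00010000000) mod 2 = 0+0+0+1+0+0+0+0+0+0+0 mod 2 = 1
  c[7] = d·G[:,7] = (10010100011)·(00001111111) mod 2 = 0+0+0+0+0+1+0+0+0+1+1 mod 2 = 1
  c[8] = d·G[:,8] = (10010100011)·(00001000000) mod 2 = 0+0+0+0+0+0+0+0+0+0+0 mod 2 = 0
  c[9] = d·G[:,9] = (10010100011)·(00000100000) mod 2 = 0+0+0+0+0+1+0+0+0+0+0 mod 2 = 1
  c[10] = d·G[:,10] = (10010100011)·(00000010000) mod 2 = 0+0+0+0+0+0+0+0+0+0+0 mod 2 = 0
  c[11] = d·G[:,11] = (10010100011)·(00000001000) mod 2 = 0+0+0+0+0+0+0+0+0+0+0 mod 2 = 0
  c[12] = d·G[:,12] = (10010100011)·(00000000100) mod 2 = 0+0+0+0+0+0+0+0+0+0+0 mod 2 = 0
  c[13] = d·G[:,13] = (10010100011)·(00000000010) mod 2 = 0+0+0+0+0+0+0+0+0+1+0 mod 2 = 1
  c[14] = d·G[:,14] = (10010100011)·(00000000001) mod 2 = 0+0+0+0+0+0+0+0+0+0+1 mod 2 = 1
Codeword = 111100110100011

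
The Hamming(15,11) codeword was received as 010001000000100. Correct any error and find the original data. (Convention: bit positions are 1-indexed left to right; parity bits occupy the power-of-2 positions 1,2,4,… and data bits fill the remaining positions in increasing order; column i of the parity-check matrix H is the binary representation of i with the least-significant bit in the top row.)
Syndrome s = H · r^T (mod 2), r = 010001000000100:
  s[0] = (101010101010101)·(010001000000100) mod 2 = 0+0+0+0+0+0+0+0+0+0+0+0+1+0+0 mod 2 = 1
  s[1] = (011001100110011)·(010001000000100) mod 2 = 0+1+0+0+0+1+0+0+0+0+0+0+0+0+0 mod 2 = 0
  s[2] = (000111100001111)·(010001000000100) mod 2 = 0+0+0+0+0+1+0+0+0+0+0+0+1+0+0 mod 2 = 0
  s[3] = (000000011111111)·(010001000000100) mod 2 = 0+0+0+0+0+0+0+0+0+0+0+0+1+0+0 mod 2 = 1
Syndrome = 1001
Column 9 of H equals this syndrome → error at bit 9 (1-indexed).
Flip bit 9: 010001000000100 → 010001001000100
Extract data bits at positions {3,5,6,7,9,10,11,12,13,14,15}: 00101000100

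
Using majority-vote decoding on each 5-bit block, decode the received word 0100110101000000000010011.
Split into 5-bit blocks and majority-vote each:
  block 1 = 01001: 2 ones, 3 zeros → 0
  block 2 = 10101: 3 ones, 2 zeros → 1
  block 3 = 00000: 0 ones, 5 zeros → 0
  block 4 = 00000: 0 ones, 5 zeros → 0
  block 5 = 10011: 3 ones, 2 zeros → 1
Decoded = 01001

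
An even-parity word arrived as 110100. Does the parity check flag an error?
Sum of received bits: 1+1+0+1+0+0 = 3; 3 mod 2 = 1. Result is 1 ≠ 0 → error detected.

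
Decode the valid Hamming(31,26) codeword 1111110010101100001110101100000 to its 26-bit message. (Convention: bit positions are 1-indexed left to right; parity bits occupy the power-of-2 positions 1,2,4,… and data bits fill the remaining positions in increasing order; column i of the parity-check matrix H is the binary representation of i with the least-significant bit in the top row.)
Parity bits occupy power-of-2 positions; data bits are at positions {3,5,6,7,9,10,11,12,13,14,15,17,18,19,20,21,22,23,24,25,26,27,28,29,30,31} (1-indexed).
Extract: c[3]=1 c[5]=1 c[6]=1 c[7]=0 c[9]=1 c[10]=0 c[11]=1 c[12]=0 c[13]=1 c[14]=1 c[15]=0 c[17]=0 c[18]=0 c[19]=1 c[20]=1 c[21]=1 c[22]=0 c[23]=1 c[24]=0 c[25]=1 c[26]=1 c[27]=0 c[28]=0 c[29]=0 c[30]=0 c[31]=0
Data = 11101010110001110101100000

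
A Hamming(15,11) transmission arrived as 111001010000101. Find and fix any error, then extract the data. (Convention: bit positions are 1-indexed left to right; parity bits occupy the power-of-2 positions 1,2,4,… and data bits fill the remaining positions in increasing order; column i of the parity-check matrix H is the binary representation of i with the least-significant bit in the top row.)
Syndrome s = H · r^T (mod 2), r = 111001010000101:
  s[0] = (101010101010101)·(111001010000101) mod 2 = 1+0+1+0+0+0+0+0+0+0+0+0+1+0+1 mod 2 = 0
  s[1] = (011001100110011)·(111001010000101) mod 2 = 0+1+1+0+0+1+0+0+0+0+0+0+0+0+1 mod 2 = 0
  s[2] = (000111100001111)·(111001010000101) mod 2 = 0+0+0+0+0+1+0+0+0+0+0+0+1+0+1 mod 2 = 1
  s[3] = (000000011111111)·(111001010000101) mod 2 = 0+0+0+0+0+0+0+1+0+0+0+0+1+0+1 mod 2 = 1
Syndrome = 0011
Column 12 of H equals this syndrome → error at bit 12 (1-indexed).
Flip bit 12: 111001010000101 → 111001010001101
Extract data bits at positions {3,5,6,7,9,10,11,12,13,14,15}: 10100001101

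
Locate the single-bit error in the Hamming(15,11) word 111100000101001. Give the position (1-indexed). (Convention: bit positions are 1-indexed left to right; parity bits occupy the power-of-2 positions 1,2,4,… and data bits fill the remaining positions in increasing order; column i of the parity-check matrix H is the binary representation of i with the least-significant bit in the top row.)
Syndrome s = H · r^T (mod 2), r = 111100000101001:
  s[0] = (101010101010101)·(111100000101001) mod 2 = 1+0+1+0+0+0+0+0+0+0+0+0+0+0+1 mod 2 = 1
  s[1] = (011001100110011)·(111100000101001) mod 2 = 0+1+1+0+0+0+0+0+0+1+0+0+0+0+1 mod 2 = 0
  s[2] = (000111100001111)·(111100000101001) mod 2 = 0+0+0+1+0+0+0+0+0+0+0+1+0+0+1 mod 2 = 1
  s[3] = (000000011111111)·(111100000101001) mod 2 = 0+0+0+0+0+0+0+0+0+1+0+1+0+0+1 mod 2 = 1
Syndrome = 1011
Column i of H is the binary representation of i, so the syndrome is the binary index of the flipped bit.
Read s = 1011 with s[0] as LSB: 1·2^0 + 0·2^1 + 1·2^2 + 1·2^3 = 13.
Error is at bit position 13.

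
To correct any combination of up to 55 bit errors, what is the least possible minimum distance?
Correcting t errors requires d_min ≥ 2t + 1 = 2·55 + 1 = 111.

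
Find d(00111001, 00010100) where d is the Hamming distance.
XOR = 00101101, count of 1s = 4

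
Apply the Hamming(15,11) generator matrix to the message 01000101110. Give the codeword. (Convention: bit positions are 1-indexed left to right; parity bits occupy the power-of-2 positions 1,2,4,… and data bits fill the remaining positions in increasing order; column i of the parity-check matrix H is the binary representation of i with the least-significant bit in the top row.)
Codeword c = d · G (mod 2), d = 01000101110:
  c[0] = d·G[:,0] = (01000101110)·(11011010101) mod 2 = 0+1+0+0+0+0+0+0+1+0+0 mod 2 = 0
  c[1] = d·G[:,1] = (01000101110)·(10110110011) mod 2 = 0+0+0+0+0+1+0+0+0+1+0 mod 2 = 0
  c[2] = d·G[:,2] = (01000101110)·(10000000000) mod 2 = 0+0+0+0+0+0+0+0+0+0+0 mod 2 = 0
  c[3] = d·G[:,3] = (01000101110)·(01110001111) mod 2 = 0+1+0+0+0+0+0+1+1+1+0 mod 2 = 0
  c[4] = d·G[:,4] = (01000101110)·(01000000000) mod 2 = 0+1+0+0+0+0+0+0+0+0+0 mod 2 = 1
  c[5] = d·G[:,5] = (01000101110)·(00100000000) mod 2 = 0+0+0+0+0+0+0+0+0+0+0 mod 2 = 0
  c[6] = d·G[:,6] = (01000101110)·(00010000000) mod 2 = 0+0+0+0+0+0+0+0+0+0+0 mod 2 = 0
  c[7] = d·G[:,7] = (01000101110)·(00001111111) mod 2 = 0+0+0+0+0+1+0+1+1+1+0 mod 2 = 0
  c[8] = d·G[:,8] = (01000101110)·(00001000000) mod 2 = 0+0+0+0+0+0+0+0+0+0+0 mod 2 = 0
  c[9] = d·G[:,9] = (01000101110)·(00000100000) mod 2 = 0+0+0+0+0+1+0+0+0+0+0 mod 2 = 1
  c[10] = d·G[:,10] = (01000101110)·(00000010000) mod 2 = 0+0+0+0+0+0+0+0+0+0+0 mod 2 = 0
  c[11] = d·G[:,11] = (01000101110)·(00000001000) mod 2 = 0+0+0+0+0+0+0+1+0+0+0 mod 2 = 1
  c[12] = d·G[:,12] = (01000101110)·(00000000100) mod 2 = 0+0+0+0+0+0+0+0+1+0+0 mod 2 = 1
  c[13] = d·G[:,13] = (01000101110)·(00000000010) mod 2 = 0+0+0+0+0+0+0+0+0+1+0 mod 2 = 1
  c[14] = d·G[:,14] = (01000101110)·(00000000001) mod 2 = 0+0+0+0+0+0+0+0+0+0+0 mod 2 = 0
Codeword = 000010000101110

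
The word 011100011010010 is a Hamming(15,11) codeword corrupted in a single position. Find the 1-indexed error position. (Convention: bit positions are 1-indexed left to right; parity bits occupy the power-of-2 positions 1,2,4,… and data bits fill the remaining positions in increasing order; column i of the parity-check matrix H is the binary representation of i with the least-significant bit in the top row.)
Syndrome s = H · r^T (mod 2), r = 011100011010010:
  s[0] = (101010101010101)·(011100011010010) mod 2 = 0+0+1+0+0+0+0+0+1+0+1+0+0+0+0 mod 2 = 1
  s[1] = (011001100110011)·(011100011010010) mod 2 = 0+1+1+0+0+0+0+0+0+0+1+0+0+1+0 mod 2 = 0
  s[2] = (000111100001111)·(011100011010010) mod 2 = 0+0+0+1+0+0+0+0+0+0+0+0+0+1+0 mod 2 = 0
  s[3] = (000000011111111)·(011100011010010) mod 2 = 0+0+0+0+0+0+0+1+1+0+1+0+0+1+0 mod 2 = 0
Syndrome = 1000
Column i of H is the binary representation of i, so the syndrome is the binary index of the flipped bit.
Read s = 1000 with s[0] as LSB: 1·2^0 + 0·2^1 + 0·2^2 + 0·2^3 = 1.
Error is at bit position 1.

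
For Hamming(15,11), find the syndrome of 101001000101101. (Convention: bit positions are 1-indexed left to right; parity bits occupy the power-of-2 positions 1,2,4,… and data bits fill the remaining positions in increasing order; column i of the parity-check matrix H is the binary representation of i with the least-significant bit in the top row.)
Syndrome s = H · r^T (mod 2), r = 101001000101101:
  s[0] = (101010101010101)·(101001000101101) mod 2 = 1+0+1+0+0+0+0+0+0+0+0+0+1+0+1 mod 2 = 0
  s[1] = (011001100110011)·(101001000101101) mod 2 = 0+0+1+0+0+1+0+0+0+1+0+0+0+0+1 mod 2 = 0
  s[2] = (000111100001111)·(101001000101101) mod 2 = 0+0+0+0+0+1+0+0+0+0+0+1+1+0+1 mod 2 = 0
  s[3] = (000000011111111)·(101001000101101) mod 2 = 0+0+0+0+0+0+0+0+0+1+0+1+1+0+1 mod 2 = 0
Syndrome = 0000
s = 0: no error detected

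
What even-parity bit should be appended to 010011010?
Sum of data bits: 0+1+0+0+1+1+0+1+0 = 4.
4 mod 2 = 0, so parity bit = 0.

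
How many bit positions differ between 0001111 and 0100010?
XOR = 0101101, count of 1s = 4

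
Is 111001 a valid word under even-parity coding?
Sum of all bits: 1+1+1+0+0+1 = 4; 4 mod 2 = 0. Result is 0 → valid parity.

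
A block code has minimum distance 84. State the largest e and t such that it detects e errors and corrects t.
(a) Detection requires d_min ≥ e+1, so e ≤ d_min − 1 = 83.
(b) Correction requires d_min ≥ 2t+1, so t ≤ ⌊(d_min − 1)/2⌋ = ⌊83/2⌋ = 41.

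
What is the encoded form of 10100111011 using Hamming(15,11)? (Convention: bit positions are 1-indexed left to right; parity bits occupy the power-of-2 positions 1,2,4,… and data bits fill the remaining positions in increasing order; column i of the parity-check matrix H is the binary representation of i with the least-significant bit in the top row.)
Codeword c = d · G (mod 2), d = 10100111011:
  c[0] = d·G[:,0] = (10100111011)·(11011010101) mod 2 = 1+0+0+0+0+0+1+0+0+0+1 mod 2 = 1
  c[1] = d·G[:,1] = (10100111011)·(10110110011) mod 2 = 1+0+1+0+0+1+1+0+0+1+1 mod 2 = 0
  c[2] = d·G[:,2] = (10100111011)·(10000000000) mod 2 = 1+0+0+0+0+0+0+0+0+0+0 mod 2 = 1
  c[3] = d·G[:,3] = (10100111011)·(01110001111) mod 2 = 0+0+1+0+0+0+0+1+0+1+1 mod 2 = 0
  c[4] = d·G[:,4] = (10100111011)·(01000000000) mod 2 = 0+0+0+0+0+0+0+0+0+0+0 mod 2 = 0
  c[5] = d·G[:,5] = (10100111011)·(00100000000) mod 2 = 0+0+1+0+0+0+0+0+0+0+0 mod 2 = 1
  c[6] = d·G[:,6] = (10100111011)·(00010000000) mod 2 = 0+0+0+0+0+0+0+0+0+0+0 mod 2 = 0
  c[7] = d·G[:,7] = (10100111011)·(00001111111) mod 2 = 0+0+0+0+0+1+1+1+0+1+1 mod 2 = 1
  c[8] = d·G[:,8] = (10100111011)·(00001000000) mod 2 = 0+0+0+0+0+0+0+0+0+0+0 mod 2 = 0
  c[9] = d·G[:,9] = (10100111011)·(00000100000) mod 2 = 0+0+0+0+0+1+0+0+0+0+0 mod 2 = 1
  c[10] = d·G[:,10] = (10100111011)·(00000010000) mod 2 = 0+0+0+0+0+0+1+0+0+0+0 mod 2 = 1
  c[11] = d·G[:,11] = (10100111011)·(00000001000) mod 2 = 0+0+0+0+0+0+0+1+0+0+0 mod 2 = 1
  c[12] = d·G[:,12] = (10100111011)·(00000000100) mod 2 = 0+0+0+0+0+0+0+0+0+0+0 mod 2 = 0
  c[13] = d·G[:,13] = (10100111011)·(00000000010) mod 2 = 0+0+0+0+0+0+0+0+0+1+0 mod 2 = 1
  c[14] = d·G[:,14] = (10100111011)·(00000000001) mod 2 = 0+0+0+0+0+0+0+0+0+0+1 mod 2 = 1
Codeword = 101001010111011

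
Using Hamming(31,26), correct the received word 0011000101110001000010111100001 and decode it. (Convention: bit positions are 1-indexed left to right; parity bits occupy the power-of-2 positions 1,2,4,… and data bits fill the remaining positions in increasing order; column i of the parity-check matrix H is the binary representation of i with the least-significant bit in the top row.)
Syndrome s = H · r^T (mod 2), r = 0011000101110001000010111100001:
  s[0] = (1010101010101010101010101010101)·(0011000101110001000010111100001) mod 2 = 0+0+1+0+0+0+0+0+0+0+1+0+0+0+0+0+0+0+0+0+1+0+1+0+1+0+0+0+0+0+1 mod 2 = 0
  s[1] = (0110011001100110011001100110011)·(0011000101110001000010111100001) mod 2 = 0+0+1+0+0+0+0+0+0+1+1+0+0+0+0+0+0+0+0+0+0+0+1+0+0+1+0+0+0+0+1 mod 2 = 0
  s[2] = (0001111000011110000111100001111)·(0011000101110001000010111100001) mod 2 = 0+0+0+1+0+0+0+0+0+0+0+1+0+0+0+0+0+0+0+0+1+0+1+0+0+0+0+0+0+0+1 mod 2 = 1
  s[3] = (0000000111111110000000011111111)·(0011000101110001000010111100001) mod 2 = 0+0+0+0+0+0+0+1+0+1+1+1+0+0+0+0+0+0+0+0+0+0+0+1+1+1+0+0+0+0+1 mod 2 = 0
  s[4] = (0000000000000001111111111111111)·(0011000101110001000010111100001) mod 2 = 0+0+0+0+0+0+0+0+0+0+0+0+0+0+0+1+0+0+0+0+1+0+1+1+1+1+0+0+0+0+1 mod 2 = 1
Syndrome = 00101
Column 20 of H equals this syndrome → error at bit 20 (1-indexed).
Flip bit 20: 0011000101110001000010111100001 → 0011000101110001000110111100001
Extract data bits at positions {3,5,6,7,9,10,11,12,13,14,15,17,18,19,20,21,22,23,24,25,26,27,28,29,30,31}: 10000111000000110111100001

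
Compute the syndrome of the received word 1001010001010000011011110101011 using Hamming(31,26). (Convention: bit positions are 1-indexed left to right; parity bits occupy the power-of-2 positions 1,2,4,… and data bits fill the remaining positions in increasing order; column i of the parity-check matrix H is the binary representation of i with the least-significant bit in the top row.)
Syndrome s = H · r^T (mod 2), r = 1001010001010000011011110101011:
  s[0] = (1010101010101010101010101010101)·(1001010001010000011011110101011) mod 2 = 1+0+0+0+0+0+0+0+0+0+0+0+0+0+0+0+0+0+1+0+1+0+1+0+0+0+0+0+0+0+1 mod 2 = 1
  s[1] = (0110011001100110011001100110011)·(1001010001010000011011110101011) mod 2 = 0+0+0+0+0+1+0+0+0+1+0+0+0+0+0+0+0+1+1+0+0+1+1+0+0+1+0+0+0+1+1 mod 2 = 1
  s[2] = (0001111000011110000111100001111)·(1001010001010000011011110101011) mod 2 = 0+0+0+1+0+1+0+0+0+0+0+1+0+0+0+0+0+0+0+0+1+1+1+0+0+0+0+1+0+1+1 mod 2 = 1
  s[3] = (0000000111111110000000011111111)·(1001010001010000011011110101011) mod 2 = 0+0+0+0+0+0+0+0+0+1+0+1+0+0+0+0+0+0+0+0+0+0+0+1+0+1+0+1+0+1+1 mod 2 = 1
  s[4] = (0000000000000001111111111111111)·(1001010001010000011011110101011) mod 2 = 0+0+0+0+0+0+0+0+0+0+0+0+0+0+0+0+0+1+1+0+1+1+1+1+0+1+0+1+0+1+1 mod 2 = 0
Syndrome = 11110
Non-zero syndrome: error at position 15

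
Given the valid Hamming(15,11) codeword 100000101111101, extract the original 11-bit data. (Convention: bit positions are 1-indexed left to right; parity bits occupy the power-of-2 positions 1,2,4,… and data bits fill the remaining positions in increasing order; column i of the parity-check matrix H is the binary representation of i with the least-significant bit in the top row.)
Parity bits occupy power-of-2 positions; data bits are at positions {3,5,6,7,9,10,11,12,13,14,15} (1-indexed).
Extract: c[3]=0 c[5]=0 c[6]=0 c[7]=1 c[9]=1 c[10]=1 c[11]=1 c[12]=1 c[13]=1 c[14]=0 c[15]=1
Data = 00011111101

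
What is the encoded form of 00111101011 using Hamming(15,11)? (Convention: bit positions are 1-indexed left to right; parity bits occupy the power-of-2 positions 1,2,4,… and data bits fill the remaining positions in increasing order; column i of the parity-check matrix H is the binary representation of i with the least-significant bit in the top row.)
Codeword c = d · G (mod 2), d = 00111101011:
  c[0] = d·G[:,0] = (00111101011)·(11011010101) mod 2 = 0+0+0+1+1+0+0+0+0+0+1 mod 2 = 1
  c[1] = d·G[:,1] = (00111101011)·(10110110011) mod 2 = 0+0+1+1+0+1+0+0+0+1+1 mod 2 = 1
  c[2] = d·G[:,2] = (00111101011)·(10000000000) mod 2 = 0+0+0+0+0+0+0+0+0+0+0 mod 2 = 0
  c[3] = d·G[:,3] = (00111101011)·(01110001111) mod 2 = 0+0+1+1+0+0+0+1+0+1+1 mod 2 = 1
  c[4] = d·G[:,4] = (00111101011)·(01000000000) mod 2 = 0+0+0+0+0+0+0+0+0+0+0 mod 2 = 0
  c[5] = d·G[:,5] = (00111101011)·(00100000000) mod 2 = 0+0+1+0+0+0+0+0+0+0+0 mod 2 = 1
  c[6] = d·G[:,6] = (00111101011)·(00010000000) mod 2 = 0+0+0+1+0+0+0+0+0+0+0 mod 2 = 1
  c[7] = d·G[:,7] = (00111101011)·(00001111111) mod 2 = 0+0+0+0+1+1+0+1+0+1+1 mod 2 = 1
  c[8] = d·G[:,8] = (00111101011)·(00001000000) mod 2 = 0+0+0+0+1+0+0+0+0+0+0 mod 2 = 1
  c[9] = d·G[:,9] = (00111101011)·(00000100000) mod 2 = 0+0+0+0+0+1+0+0+0+0+0 mod 2 = 1
  c[10] = d·G[:,10] = (00111101011)·(00000010000) mod 2 = 0+0+0+0+0+0+0+0+0+0+0 mod 2 = 0
  c[11] = d·G[:,11] = (00111101011)·(00000001000) mod 2 = 0+0+0+0+0+0+0+1+0+0+0 mod 2 = 1
  c[12] = d·G[:,12] = (00111101011)·(00000000100) mod 2 = 0+0+0+0+0+0+0+0+0+0+0 mod 2 = 0
  c[13] = d·G[:,13] = (00111101011)·(00000000010) mod 2 = 0+0+0+0+0+0+0+0+0+1+0 mod 2 = 1
  c[14] = d·G[:,14] = (00111101011)·(00000000001) mod 2 = 0+0+0+0+0+0+0+0+0+0+1 mod 2 = 1
Codeword = 110101111101011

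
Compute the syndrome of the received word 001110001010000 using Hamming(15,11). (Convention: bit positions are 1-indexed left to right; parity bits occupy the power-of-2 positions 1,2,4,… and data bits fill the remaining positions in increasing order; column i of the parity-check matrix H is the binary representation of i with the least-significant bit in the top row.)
Syndrome s = H · r^T (mod 2), r = 001110001010000:
  s[0] = (101010101010101)·(001110001010000) mod 2 = 0+0+1+0+1+0+0+0+1+0+1+0+0+0+0 mod 2 = 0
  s[1] = (011001100110011)·(001110001010000) mod 2 = 0+0+1+0+0+0+0+0+0+0+1+0+0+0+0 mod 2 = 0
  s[2] = (000111100001111)·(001110001010000) mod 2 = 0+0+0+1+1+0+0+0+0+0+0+0+0+0+0 mod 2 = 0
  s[3] = (000000011111111)·(001110001010000) mod 2 = 0+0+0+0+0+0+0+0+1+0+1+0+0+0+0 mod 2 = 0
Syndrome = 0000
s = 0: no error detected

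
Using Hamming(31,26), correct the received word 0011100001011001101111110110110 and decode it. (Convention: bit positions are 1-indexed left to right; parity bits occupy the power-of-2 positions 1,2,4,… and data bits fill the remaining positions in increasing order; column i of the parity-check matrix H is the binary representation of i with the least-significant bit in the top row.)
Syndrome s = H · r^T (mod 2), r = 0011100001011001101111110110110:
  s[0] = (1010101010101010101010101010101)·(0011100001011001101111110110110) mod 2 = 0+0+1+0+1+0+0+0+0+0+0+0+1+0+0+0+1+0+1+0+1+0+1+0+0+0+1+0+1+0+0 mod 2 = 1
  s[1] = (0110011001100110011001100110011)·(0011100001011001101111110110110) mod 2 = 0+0+1+0+0+0+0+0+0+1+0+0+0+0+0+0+0+0+1+0+0+1+1+0+0+1+1+0+0+1+0 mod 2 = 0
  s[2] = (0001111000011110000111100001111)·(0011100001011001101111110110110) mod 2 = 0+0+0+1+1+0+0+0+0+0+0+1+1+0+0+0+0+0+0+1+1+1+1+0+0+0+0+0+1+1+0 mod 2 = 0
  s[3] = (0000000111111110000000011111111)·(0011100001011001101111110110110) mod 2 = 0+0+0+0+0+0+0+0+0+1+0+1+1+0+0+0+0+0+0+0+0+0+0+1+0+1+1+0+1+1+0 mod 2 = 0
  s[4] = (0000000000000001111111111111111)·(0011100001011001101111110110110) mod 2 = 0+0+0+0+0+0+0+0+0+0+0+0+0+0+0+1+1+0+1+1+1+1+1+1+0+1+1+0+1+1+0 mod 2 = 0
Syndrome = 10000
Column 1 of H equals this syndrome → error at bit 1 (1-indexed).
Flip bit 1: 0011100001011001101111110110110 → 1011100001011001101111110110110
Extract data bits at positions {3,5,6,7,9,10,11,12,13,14,15,17,18,19,20,21,22,23,24,25,26,27,28,29,30,31}: 11000101100101111110110110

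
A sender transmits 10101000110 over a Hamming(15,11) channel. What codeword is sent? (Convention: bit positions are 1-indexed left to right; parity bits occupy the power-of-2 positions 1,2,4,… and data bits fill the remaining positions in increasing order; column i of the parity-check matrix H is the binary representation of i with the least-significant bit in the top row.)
Codeword c = d · G (mod 2), d = 10101000110:
  c[0] = d·G[:,0] = (10101000110)·(11011010101) mod 2 = 1+0+0+0+1+0+0+0+1+0+0 mod 2 = 1
  c[1] = d·G[:,1] = (10101000110)·(10110110011) mod 2 = 1+0+1+0+0+0+0+0+0+1+0 mod 2 = 1
  c[2] = d·G[:,2] = (10101000110)·(10000000000) mod 2 = 1+0+0+0+0+0+0+0+0+0+0 mod 2 = 1
  c[3] = d·G[:,3] = (10101000110)·(01110001111) mod 2 = 0+0+1+0+0+0+0+0+1+1+0 mod 2 = 1
  c[4] = d·G[:,4] = (10101000110)·(01000000000) mod 2 = 0+0+0+0+0+0+0+0+0+0+0 mod 2 = 0
  c[5] = d·G[:,5] = (10101000110)·(00100000000) mod 2 = 0+0+1+0+0+0+0+0+0+0+0 mod 2 = 1
  c[6] = d·G[:,6] = (10101000110)·(00010000000) mod 2 = 0+0+0+0+0+0+0+0+0+0+0 mod 2 = 0
  c[7] = d·G[:,7] = (10101000110)·(00001111111) mod 2 = 0+0+0+0+1+0+0+0+1+1+0 mod 2 = 1
  c[8] = d·G[:,8] = (10101000110)·(00001000000) mod 2 = 0+0+0+0+1+0+0+0+0+0+0 mod 2 = 1
  c[9] = d·G[:,9] = (10101000110)·(00000100000) mod 2 = 0+0+0+0+0+0+0+0+0+0+0 mod 2 = 0
  c[10] = d·G[:,10] = (10101000110)·(00000010000) mod 2 = 0+0+0+0+0+0+0+0+0+0+0 mod 2 = 0
  c[11] = d·G[:,11] = (10101000110)·(00000001000) mod 2 = 0+0+0+0+0+0+0+0+0+0+0 mod 2 = 0
  c[12] = d·G[:,12] = (10101000110)·(00000000100) mod 2 = 0+0+0+0+0+0+0+0+1+0+0 mod 2 = 1
  c[13] = d·G[:,13] = (10101000110)·(00000000010) mod 2 = 0+0+0+0+0+0+0+0+0+1+0 mod 2 = 1
  c[14] = d·G[:,14] = (10101000110)·(00000000001) mod 2 = 0+0+0+0+0+0+0+0+0+0+0 mod 2 = 0
Codeword = 111101011000110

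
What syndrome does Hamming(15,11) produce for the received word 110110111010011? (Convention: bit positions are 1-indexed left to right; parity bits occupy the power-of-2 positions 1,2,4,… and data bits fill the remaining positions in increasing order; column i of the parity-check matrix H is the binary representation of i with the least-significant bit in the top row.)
Syndrome s = H · r^T (mod 2), r = 110110111010011:
  s[0] = (101010101010101)·(110110111010011) mod 2 = 1+0+0+0+1+0+1+0+1+0+1+0+0+0+1 mod 2 = 0
  s[1] = (011001100110011)·(110110111010011) mod 2 = 0+1+0+0+0+0+1+0+0+0+1+0+0+1+1 mod 2 = 1
  s[2] = (000111100001111)·(110110111010011) mod 2 = 0+0+0+1+1+0+1+0+0+0+0+0+0+1+1 mod 2 = 1
  s[3] = (000000011111111)·(110110111010011) mod 2 = 0+0+0+0+0+0+0+1+1+0+1+0+0+1+1 mod 2 = 1
Syndrome = 0111
Non-zero syndrome: error at position 14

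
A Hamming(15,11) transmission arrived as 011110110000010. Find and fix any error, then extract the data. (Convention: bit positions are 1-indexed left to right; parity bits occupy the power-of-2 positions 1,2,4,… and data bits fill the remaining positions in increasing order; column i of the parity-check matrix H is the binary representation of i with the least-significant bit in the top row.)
Syndrome s = H · r^T (mod 2), r = 011110110000010:
  s[0] = (101010101010101)·(011110110000010) mod 2 = 0+0+1+0+1+0+1+0+0+0+0+0+0+0+0 mod 2 = 1
  s[1] = (011001100110011)·(011110110000010) mod 2 = 0+1+1+0+0+0+1+0+0+0+0+0+0+1+0 mod 2 = 0
  s[2] = (000111100001111)·(011110110000010) mod 2 = 0+0+0+1+1+0+1+0+0+0+0+0+0+1+0 mod 2 = 0
  s[3] = (000000011111111)·(011110110000010) mod 2 = 0+0+0+0+0+0+0+1+0+0+0+0+0+1+0 mod 2 = 0
Syndrome = 1000
Column 1 of H equals this syndrome → error at bit 1 (1-indexed).
Flip bit 1: 011110110000010 → 111110110000010
Extract data bits at positions {3,5,6,7,9,10,11,12,13,14,15}: 11010000010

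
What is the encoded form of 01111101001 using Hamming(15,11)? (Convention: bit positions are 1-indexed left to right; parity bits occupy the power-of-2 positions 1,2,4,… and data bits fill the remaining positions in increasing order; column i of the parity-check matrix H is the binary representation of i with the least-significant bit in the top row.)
Codeword c = d · G (mod 2), d = 01111101001:
  c[0] = d·G[:,0] = (01111101001)·(11011010101) mod 2 = 0+1+0+1+1+0+0+0+0+0+1 mod 2 = 0
  c[1] = d·G[:,1] = (01111101001)·(10110110011) mod 2 = 0+0+1+1+0+1+0+0+0+0+1 mod 2 = 0
  c[2] = d·G[:,2] = (01111101001)·(10000000000) mod 2 = 0+0+0+0+0+0+0+0+0+0+0 mod 2 = 0
  c[3] = d·G[:,3] = (01111101001)·(01110001111) mod 2 = 0+1+1+1+0+0+0+1+0+0+1 mod 2 = 1
  c[4] = d·G[:,4] = (01111101001)·(01000000000) mod 2 = 0+1+0+0+0+0+0+0+0+0+0 mod 2 = 1
  c[5] = d·G[:,5] = (01111101001)·(00100000000) mod 2 = 0+0+1+0+0+0+0+0+0+0+0 mod 2 = 1
  c[6] = d·G[:,6] = (01111101001)·(00010000000) mod 2 = 0+0+0+1+0+0+0+0+0+0+0 mod 2 = 1
  c[7] = d·G[:,7] = (01111101001)·(00001111111) mod 2 = 0+0+0+0+1+1+0+1+0+0+1 mod 2 = 0
  c[8] = d·G[:,8] = (01111101001)·(00001000000) mod 2 = 0+0+0+0+1+0+0+0+0+0+0 mod 2 = 1
  c[9] = d·G[:,9] = (01111101001)·(00000100000) mod 2 = 0+0+0+0+0+1+0+0+0+0+0 mod 2 = 1
  c[10] = d·G[:,10] = (01111101001)·(00000010000) mod 2 = 0+0+0+0+0+0+0+0+0+0+0 mod 2 = 0
  c[11] = d·G[:,11] = (01111101001)·(00000001000) mod 2 = 0+0+0+0+0+0+0+1+0+0+0 mod 2 = 1
  c[12] = d·G[:,12] = (01111101001)·(00000000100) mod 2 = 0+0+0+0+0+0+0+0+0+0+0 mod 2 = 0
  c[13] = d·G[:,13] = (01111101001)·(00000000010) mod 2 = 0+0+0+0+0+0+0+0+0+0+0 mod 2 = 0
  c[14] = d·G[:,14] = (01111101001)·(00000000001) mod 2 = 0+0+0+0+0+0+0+0+0+0+1 mod 2 = 1
Codeword = 000111101101001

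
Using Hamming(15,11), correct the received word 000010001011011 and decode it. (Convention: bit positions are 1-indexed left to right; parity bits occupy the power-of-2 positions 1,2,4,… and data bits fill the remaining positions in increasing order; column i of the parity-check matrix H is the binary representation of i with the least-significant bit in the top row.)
Syndrome s = H · r^T (mod 2), r = 000010001011011:
  s[0] = (101010101010101)·(000010001011011) mod 2 = 0+0+0+0+1+0+0+0+1+0+1+0+0+0+1 mod 2 = 0
  s[1] = (011001100110011)·(000010001011011) mod 2 = 0+0+0+0+0+0+0+0+0+0+1+0+0+1+1 mod 2 = 1
  s[2] = (000111100001111)·(000010001011011) mod 2 = 0+0+0+0+1+0+0+0+0+0+0+1+0+1+1 mod 2 = 0
  s[3] = (000000011111111)·(000010001011011) mod 2 = 0+0+0+0+0+0+0+0+1+0+1+1+0+1+1 mod 2 = 1
Syndrome = 0101
Column 10 of H equals this syndrome → error at bit 10 (1-indexed).
Flip bit 10: 000010001011011 → 000010001111011
Extract data bits at positions {3,5,6,7,9,10,11,12,13,14,15}: 01001111011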